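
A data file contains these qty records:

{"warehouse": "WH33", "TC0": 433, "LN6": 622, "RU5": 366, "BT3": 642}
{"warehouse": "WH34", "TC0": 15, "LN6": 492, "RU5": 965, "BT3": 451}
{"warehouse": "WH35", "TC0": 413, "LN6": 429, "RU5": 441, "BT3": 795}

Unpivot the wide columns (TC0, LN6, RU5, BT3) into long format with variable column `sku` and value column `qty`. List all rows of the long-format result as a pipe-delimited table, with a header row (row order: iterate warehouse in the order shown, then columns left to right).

Each (warehouse, column) pair becomes one row: 3 × 4 = 12 rows.
For example, (WH33, TC0) → qty=433.

| warehouse | sku | qty |
| WH33 | TC0 | 433 |
| WH33 | LN6 | 622 |
| WH33 | RU5 | 366 |
| WH33 | BT3 | 642 |
| WH34 | TC0 | 15 |
| WH34 | LN6 | 492 |
| WH34 | RU5 | 965 |
| WH34 | BT3 | 451 |
| WH35 | TC0 | 413 |
| WH35 | LN6 | 429 |
| WH35 | RU5 | 441 |
| WH35 | BT3 | 795 |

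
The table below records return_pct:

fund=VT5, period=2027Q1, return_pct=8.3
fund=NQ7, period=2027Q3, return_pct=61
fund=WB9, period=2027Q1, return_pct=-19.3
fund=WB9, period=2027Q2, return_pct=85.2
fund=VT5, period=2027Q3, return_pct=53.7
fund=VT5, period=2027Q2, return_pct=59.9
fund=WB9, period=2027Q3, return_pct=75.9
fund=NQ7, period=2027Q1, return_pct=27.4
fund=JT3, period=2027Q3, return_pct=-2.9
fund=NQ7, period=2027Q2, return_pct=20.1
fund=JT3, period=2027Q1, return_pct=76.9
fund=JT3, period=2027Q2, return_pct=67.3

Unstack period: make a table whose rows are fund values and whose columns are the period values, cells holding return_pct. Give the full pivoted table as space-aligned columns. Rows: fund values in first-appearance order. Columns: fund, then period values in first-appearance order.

Columns: fund plus the 3 distinct period values (2027Q1, 2027Q3, 2027Q2).
For example, row VT5 column 2027Q1 takes return_pct=8.3 from the long row (VT5, 2027Q1).

fund  2027Q1  2027Q3  2027Q2
VT5   8.3     53.7    59.9  
NQ7   27.4    61      20.1  
WB9   -19.3   75.9    85.2  
JT3   76.9    -2.9    67.3  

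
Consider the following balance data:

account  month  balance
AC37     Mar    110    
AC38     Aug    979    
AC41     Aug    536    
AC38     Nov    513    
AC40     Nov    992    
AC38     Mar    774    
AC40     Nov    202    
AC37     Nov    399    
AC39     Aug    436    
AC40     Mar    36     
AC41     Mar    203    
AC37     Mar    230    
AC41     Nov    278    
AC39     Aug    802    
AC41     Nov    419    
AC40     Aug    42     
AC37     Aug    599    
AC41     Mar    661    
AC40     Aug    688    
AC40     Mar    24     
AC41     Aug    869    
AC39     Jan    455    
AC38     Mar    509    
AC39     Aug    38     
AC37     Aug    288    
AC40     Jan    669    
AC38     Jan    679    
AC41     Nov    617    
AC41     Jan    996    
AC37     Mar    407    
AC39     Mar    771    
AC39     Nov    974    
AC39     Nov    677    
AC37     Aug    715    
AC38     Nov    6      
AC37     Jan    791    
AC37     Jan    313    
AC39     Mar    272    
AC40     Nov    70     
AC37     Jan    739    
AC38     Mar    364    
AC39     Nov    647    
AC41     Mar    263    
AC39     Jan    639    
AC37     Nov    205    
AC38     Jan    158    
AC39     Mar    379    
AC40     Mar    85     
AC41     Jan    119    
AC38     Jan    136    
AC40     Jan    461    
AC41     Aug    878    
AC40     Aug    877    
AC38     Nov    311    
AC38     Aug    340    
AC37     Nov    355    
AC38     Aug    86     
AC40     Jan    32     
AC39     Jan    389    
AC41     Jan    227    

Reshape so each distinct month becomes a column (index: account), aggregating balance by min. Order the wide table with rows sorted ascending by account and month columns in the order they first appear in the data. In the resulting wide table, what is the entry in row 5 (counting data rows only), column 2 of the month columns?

536

With rows sorted ascending by account, row 5 is account=AC41. month columns in first-appearance order: Mar, Aug, Nov, Jan; column 2 is Aug.
Long rows with account=AC41, month=Aug: min(536, 869, 878) = 536.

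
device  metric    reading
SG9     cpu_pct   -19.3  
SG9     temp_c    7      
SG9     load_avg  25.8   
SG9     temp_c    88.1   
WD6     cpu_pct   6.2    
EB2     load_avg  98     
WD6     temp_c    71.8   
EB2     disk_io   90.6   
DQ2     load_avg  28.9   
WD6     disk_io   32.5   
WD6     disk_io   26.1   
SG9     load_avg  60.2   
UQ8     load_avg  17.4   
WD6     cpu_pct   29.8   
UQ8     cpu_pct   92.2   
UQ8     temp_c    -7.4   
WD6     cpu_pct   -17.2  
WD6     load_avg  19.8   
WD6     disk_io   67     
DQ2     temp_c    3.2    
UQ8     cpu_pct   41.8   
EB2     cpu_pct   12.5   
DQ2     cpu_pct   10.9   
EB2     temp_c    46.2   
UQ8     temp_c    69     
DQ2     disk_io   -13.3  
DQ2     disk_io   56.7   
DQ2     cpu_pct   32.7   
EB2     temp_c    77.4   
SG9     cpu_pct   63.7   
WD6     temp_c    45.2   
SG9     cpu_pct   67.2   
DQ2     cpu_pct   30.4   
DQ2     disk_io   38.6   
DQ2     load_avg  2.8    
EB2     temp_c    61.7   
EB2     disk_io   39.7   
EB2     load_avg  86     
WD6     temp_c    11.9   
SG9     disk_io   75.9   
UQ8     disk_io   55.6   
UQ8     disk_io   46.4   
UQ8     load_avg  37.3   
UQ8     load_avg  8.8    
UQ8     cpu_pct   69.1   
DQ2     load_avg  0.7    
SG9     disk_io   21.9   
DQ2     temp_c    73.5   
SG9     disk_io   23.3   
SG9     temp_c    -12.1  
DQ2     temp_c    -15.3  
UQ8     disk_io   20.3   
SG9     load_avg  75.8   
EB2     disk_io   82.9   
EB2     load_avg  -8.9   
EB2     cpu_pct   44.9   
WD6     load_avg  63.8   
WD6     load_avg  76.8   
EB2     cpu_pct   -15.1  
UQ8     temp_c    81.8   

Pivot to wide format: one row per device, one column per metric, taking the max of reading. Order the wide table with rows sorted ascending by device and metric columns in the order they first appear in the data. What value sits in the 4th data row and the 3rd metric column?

37.3

With rows sorted ascending by device, row 4 is device=UQ8. metric columns in first-appearance order: cpu_pct, temp_c, load_avg, disk_io; column 3 is load_avg.
Long rows with device=UQ8, metric=load_avg: max(17.4, 37.3, 8.8) = 37.3.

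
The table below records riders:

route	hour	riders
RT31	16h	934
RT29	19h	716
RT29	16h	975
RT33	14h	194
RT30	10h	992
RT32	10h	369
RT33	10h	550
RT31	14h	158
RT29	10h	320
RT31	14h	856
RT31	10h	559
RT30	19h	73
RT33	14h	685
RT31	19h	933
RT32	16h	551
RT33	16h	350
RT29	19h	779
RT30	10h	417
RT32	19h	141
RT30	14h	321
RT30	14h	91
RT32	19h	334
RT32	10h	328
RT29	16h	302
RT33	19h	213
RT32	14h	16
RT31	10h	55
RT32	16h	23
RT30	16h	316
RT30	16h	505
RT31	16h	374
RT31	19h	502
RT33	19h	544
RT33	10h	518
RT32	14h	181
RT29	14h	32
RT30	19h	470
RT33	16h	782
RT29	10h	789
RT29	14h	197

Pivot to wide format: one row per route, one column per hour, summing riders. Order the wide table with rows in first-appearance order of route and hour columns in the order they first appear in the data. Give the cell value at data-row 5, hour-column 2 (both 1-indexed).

With rows in first-appearance order of route, row 5 is route=RT32. hour columns in first-appearance order: 16h, 19h, 14h, 10h; column 2 is 19h.
Long rows with route=RT32, hour=19h: 141 + 334 = 475.

475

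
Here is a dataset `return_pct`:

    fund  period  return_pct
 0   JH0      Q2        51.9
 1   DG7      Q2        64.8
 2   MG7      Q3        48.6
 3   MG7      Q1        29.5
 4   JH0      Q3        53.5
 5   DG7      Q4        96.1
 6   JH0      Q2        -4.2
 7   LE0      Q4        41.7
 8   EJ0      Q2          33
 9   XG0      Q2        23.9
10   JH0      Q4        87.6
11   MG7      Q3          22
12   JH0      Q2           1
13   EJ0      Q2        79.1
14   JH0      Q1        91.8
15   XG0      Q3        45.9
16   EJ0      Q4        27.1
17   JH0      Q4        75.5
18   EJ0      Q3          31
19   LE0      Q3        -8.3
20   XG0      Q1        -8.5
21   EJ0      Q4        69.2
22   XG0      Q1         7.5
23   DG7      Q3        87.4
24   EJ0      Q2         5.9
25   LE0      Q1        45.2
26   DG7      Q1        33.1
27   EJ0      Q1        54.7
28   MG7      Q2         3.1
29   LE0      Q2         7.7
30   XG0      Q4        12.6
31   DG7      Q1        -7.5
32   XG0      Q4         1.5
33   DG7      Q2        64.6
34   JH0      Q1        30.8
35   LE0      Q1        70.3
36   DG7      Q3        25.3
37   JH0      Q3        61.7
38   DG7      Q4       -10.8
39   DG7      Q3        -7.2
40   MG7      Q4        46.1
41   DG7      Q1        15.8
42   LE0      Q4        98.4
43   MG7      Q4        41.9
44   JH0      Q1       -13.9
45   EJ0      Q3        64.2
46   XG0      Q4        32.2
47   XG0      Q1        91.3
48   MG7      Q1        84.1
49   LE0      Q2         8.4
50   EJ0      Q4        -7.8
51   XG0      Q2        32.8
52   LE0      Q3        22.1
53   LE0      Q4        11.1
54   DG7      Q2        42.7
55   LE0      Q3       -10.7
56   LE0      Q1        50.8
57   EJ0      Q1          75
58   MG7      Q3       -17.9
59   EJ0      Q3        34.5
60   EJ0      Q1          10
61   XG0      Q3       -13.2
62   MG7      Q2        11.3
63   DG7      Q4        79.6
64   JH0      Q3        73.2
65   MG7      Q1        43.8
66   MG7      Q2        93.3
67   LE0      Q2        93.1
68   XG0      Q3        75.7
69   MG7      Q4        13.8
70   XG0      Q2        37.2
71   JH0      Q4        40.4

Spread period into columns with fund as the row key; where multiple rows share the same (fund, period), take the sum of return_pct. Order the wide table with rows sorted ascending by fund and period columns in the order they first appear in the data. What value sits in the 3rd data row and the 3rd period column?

With rows sorted ascending by fund, row 3 is fund=JH0. period columns in first-appearance order: Q2, Q3, Q1, Q4; column 3 is Q1.
Long rows with fund=JH0, period=Q1: 91.8 + 30.8 + -13.9 = 108.7.

108.7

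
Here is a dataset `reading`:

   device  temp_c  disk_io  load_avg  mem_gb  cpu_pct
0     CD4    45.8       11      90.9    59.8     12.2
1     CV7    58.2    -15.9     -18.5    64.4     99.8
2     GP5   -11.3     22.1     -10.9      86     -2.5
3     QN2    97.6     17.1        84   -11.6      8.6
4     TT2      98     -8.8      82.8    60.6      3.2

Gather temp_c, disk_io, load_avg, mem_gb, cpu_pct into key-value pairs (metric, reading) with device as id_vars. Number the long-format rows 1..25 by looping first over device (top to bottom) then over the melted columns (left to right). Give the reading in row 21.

25 rows total (5 × 5). Row 21: index ⌊(21-1)/5⌋ = 4 into device → TT2; (21-1) mod 5 = 0 into the melted columns → temp_c.
So row 21 is (TT2, temp_c, 98); reading = 98.

98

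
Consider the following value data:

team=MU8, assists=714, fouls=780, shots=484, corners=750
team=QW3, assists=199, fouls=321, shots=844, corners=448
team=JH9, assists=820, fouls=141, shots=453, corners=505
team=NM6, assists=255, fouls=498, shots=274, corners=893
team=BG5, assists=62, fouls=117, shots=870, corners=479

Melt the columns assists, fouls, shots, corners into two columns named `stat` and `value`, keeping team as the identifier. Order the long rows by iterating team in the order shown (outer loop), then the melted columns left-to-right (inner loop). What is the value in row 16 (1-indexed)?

20 rows total (5 × 4). Row 16: index ⌊(16-1)/4⌋ = 3 into team → NM6; (16-1) mod 4 = 3 into the melted columns → corners.
So row 16 is (NM6, corners, 893); value = 893.

893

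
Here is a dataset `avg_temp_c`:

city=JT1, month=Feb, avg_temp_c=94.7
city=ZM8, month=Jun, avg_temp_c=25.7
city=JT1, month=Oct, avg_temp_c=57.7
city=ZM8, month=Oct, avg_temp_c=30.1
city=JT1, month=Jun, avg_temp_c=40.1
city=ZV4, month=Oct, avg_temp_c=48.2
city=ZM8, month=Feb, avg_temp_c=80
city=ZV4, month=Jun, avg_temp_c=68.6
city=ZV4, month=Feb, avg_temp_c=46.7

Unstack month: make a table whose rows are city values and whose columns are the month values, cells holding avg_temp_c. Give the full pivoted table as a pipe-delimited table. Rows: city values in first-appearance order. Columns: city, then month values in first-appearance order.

Columns: city plus the 3 distinct month values (Feb, Jun, Oct).
For example, row JT1 column Feb takes avg_temp_c=94.7 from the long row (JT1, Feb).

| city | Feb | Jun | Oct |
| JT1 | 94.7 | 40.1 | 57.7 |
| ZM8 | 80 | 25.7 | 30.1 |
| ZV4 | 46.7 | 68.6 | 48.2 |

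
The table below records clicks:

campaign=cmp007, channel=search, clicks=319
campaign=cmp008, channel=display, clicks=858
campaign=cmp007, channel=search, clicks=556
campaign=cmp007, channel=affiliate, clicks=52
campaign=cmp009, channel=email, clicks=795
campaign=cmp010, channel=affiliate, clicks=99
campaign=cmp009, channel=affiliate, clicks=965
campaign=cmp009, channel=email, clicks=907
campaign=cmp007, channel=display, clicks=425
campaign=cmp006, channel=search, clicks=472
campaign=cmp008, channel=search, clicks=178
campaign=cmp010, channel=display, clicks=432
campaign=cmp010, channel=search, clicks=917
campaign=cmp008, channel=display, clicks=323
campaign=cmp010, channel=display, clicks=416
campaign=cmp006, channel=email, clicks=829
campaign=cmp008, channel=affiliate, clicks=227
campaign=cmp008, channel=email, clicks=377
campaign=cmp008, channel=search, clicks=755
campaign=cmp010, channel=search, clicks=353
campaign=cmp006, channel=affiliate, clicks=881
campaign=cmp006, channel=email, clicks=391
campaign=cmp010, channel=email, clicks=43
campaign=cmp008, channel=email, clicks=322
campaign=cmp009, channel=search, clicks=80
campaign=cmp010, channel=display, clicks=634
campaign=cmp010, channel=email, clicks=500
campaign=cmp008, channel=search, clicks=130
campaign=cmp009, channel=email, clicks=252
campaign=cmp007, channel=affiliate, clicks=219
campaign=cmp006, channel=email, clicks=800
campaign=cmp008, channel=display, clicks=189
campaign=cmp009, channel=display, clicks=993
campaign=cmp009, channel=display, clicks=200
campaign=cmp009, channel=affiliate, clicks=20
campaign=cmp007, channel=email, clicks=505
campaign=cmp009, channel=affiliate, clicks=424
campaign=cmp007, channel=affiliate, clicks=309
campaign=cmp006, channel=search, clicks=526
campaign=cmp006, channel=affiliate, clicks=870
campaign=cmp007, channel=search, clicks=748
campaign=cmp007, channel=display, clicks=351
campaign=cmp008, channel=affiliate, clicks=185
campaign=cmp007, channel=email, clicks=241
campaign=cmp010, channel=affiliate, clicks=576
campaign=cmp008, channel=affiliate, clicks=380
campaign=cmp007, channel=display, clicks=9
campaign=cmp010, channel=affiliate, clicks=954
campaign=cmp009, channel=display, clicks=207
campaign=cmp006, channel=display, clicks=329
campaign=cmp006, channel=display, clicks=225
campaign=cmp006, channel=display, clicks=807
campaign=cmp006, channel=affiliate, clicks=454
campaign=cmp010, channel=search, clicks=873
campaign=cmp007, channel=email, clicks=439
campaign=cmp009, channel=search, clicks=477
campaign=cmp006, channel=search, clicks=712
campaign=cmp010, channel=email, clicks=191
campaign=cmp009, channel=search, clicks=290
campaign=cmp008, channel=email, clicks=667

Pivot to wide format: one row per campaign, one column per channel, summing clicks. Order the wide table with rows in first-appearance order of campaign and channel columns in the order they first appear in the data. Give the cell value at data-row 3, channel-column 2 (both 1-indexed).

With rows in first-appearance order of campaign, row 3 is campaign=cmp009. channel columns in first-appearance order: search, display, affiliate, email; column 2 is display.
Long rows with campaign=cmp009, channel=display: 993 + 200 + 207 = 1400.

1400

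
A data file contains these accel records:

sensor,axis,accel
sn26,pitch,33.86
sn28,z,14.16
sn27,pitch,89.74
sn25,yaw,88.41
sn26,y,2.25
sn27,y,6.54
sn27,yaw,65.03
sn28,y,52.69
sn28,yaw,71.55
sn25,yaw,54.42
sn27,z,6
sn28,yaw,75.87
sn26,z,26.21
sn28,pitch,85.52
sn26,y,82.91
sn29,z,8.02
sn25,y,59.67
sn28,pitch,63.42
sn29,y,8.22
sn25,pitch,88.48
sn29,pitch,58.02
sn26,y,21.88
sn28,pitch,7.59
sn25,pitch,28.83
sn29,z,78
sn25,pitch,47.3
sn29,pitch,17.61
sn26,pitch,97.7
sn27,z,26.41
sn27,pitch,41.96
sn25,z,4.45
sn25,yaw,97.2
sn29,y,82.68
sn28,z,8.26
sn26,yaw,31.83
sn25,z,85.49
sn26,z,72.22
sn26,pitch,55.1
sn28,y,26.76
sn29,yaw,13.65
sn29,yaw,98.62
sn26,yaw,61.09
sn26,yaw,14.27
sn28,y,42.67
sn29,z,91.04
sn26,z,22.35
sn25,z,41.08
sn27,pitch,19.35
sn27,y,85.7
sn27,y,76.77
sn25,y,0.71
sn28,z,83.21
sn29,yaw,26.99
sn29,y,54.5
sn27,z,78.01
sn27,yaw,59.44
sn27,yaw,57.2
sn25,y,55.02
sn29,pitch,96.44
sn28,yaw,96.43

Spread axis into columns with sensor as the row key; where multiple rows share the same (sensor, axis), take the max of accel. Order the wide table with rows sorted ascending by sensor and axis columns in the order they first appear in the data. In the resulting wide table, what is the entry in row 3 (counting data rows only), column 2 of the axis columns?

78.01

With rows sorted ascending by sensor, row 3 is sensor=sn27. axis columns in first-appearance order: pitch, z, yaw, y; column 2 is z.
Long rows with sensor=sn27, axis=z: max(6, 26.41, 78.01) = 78.01.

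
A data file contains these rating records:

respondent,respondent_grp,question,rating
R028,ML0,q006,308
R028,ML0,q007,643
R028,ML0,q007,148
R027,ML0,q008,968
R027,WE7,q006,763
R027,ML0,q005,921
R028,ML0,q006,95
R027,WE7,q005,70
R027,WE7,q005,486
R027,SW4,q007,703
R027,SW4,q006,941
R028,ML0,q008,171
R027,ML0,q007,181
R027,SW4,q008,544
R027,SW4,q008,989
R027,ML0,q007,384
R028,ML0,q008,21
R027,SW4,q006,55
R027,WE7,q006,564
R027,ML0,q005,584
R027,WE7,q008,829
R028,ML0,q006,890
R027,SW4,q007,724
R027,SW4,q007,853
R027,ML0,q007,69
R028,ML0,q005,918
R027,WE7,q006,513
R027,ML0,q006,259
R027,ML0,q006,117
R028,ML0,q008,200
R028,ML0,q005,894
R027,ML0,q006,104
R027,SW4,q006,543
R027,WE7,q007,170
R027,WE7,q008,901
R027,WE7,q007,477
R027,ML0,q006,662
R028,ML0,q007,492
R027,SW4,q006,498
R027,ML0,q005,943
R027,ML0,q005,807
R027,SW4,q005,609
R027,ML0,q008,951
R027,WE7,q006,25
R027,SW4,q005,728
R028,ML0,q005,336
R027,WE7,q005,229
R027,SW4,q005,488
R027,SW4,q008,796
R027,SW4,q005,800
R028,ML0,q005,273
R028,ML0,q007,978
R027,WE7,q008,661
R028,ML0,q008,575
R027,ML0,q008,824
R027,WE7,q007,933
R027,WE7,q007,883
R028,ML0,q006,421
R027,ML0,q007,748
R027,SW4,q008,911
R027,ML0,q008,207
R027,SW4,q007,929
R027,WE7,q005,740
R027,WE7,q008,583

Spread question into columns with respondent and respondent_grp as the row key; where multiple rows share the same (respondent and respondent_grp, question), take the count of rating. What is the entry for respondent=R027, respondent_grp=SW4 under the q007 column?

4

Rows with respondent=R027, respondent_grp=SW4 and question=q007: rating values are 703, 724, 853, 929.
4 rows match — count = 4.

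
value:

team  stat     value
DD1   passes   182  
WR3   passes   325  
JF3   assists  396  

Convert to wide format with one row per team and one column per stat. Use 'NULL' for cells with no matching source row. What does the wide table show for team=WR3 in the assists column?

No long-format row has team=WR3 and stat=assists, so the cell is NULL.

NULL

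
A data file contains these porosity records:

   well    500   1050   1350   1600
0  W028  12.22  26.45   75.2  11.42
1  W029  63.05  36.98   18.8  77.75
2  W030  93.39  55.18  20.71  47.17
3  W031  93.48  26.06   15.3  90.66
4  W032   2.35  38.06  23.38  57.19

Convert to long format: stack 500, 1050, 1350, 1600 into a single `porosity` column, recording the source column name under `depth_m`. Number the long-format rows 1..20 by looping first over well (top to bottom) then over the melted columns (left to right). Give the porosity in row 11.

20 rows total (5 × 4). Row 11: index ⌊(11-1)/4⌋ = 2 into well → W030; (11-1) mod 4 = 2 into the melted columns → 1350.
So row 11 is (W030, 1350, 20.71); porosity = 20.71.

20.71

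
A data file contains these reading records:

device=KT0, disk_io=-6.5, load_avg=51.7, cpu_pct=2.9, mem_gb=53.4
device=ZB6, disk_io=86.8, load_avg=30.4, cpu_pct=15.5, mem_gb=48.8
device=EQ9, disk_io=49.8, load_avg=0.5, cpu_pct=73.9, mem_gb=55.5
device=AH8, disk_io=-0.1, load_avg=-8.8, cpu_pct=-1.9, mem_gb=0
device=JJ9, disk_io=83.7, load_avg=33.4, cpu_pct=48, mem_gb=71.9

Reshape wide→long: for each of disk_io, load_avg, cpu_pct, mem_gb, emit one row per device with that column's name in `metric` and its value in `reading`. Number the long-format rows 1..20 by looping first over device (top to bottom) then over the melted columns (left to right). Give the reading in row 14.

20 rows total (5 × 4). Row 14: index ⌊(14-1)/4⌋ = 3 into device → AH8; (14-1) mod 4 = 1 into the melted columns → load_avg.
So row 14 is (AH8, load_avg, -8.8); reading = -8.8.

-8.8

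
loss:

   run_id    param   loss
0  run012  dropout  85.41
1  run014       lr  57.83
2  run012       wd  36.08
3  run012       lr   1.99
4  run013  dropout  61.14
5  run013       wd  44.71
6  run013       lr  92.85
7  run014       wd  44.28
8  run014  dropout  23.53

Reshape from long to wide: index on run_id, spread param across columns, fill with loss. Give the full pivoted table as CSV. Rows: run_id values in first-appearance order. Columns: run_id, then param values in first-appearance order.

run_id,dropout,lr,wd
run012,85.41,1.99,36.08
run014,23.53,57.83,44.28
run013,61.14,92.85,44.71

Columns: run_id plus the 3 distinct param values (dropout, lr, wd).
For example, row run012 column dropout takes loss=85.41 from the long row (run012, dropout).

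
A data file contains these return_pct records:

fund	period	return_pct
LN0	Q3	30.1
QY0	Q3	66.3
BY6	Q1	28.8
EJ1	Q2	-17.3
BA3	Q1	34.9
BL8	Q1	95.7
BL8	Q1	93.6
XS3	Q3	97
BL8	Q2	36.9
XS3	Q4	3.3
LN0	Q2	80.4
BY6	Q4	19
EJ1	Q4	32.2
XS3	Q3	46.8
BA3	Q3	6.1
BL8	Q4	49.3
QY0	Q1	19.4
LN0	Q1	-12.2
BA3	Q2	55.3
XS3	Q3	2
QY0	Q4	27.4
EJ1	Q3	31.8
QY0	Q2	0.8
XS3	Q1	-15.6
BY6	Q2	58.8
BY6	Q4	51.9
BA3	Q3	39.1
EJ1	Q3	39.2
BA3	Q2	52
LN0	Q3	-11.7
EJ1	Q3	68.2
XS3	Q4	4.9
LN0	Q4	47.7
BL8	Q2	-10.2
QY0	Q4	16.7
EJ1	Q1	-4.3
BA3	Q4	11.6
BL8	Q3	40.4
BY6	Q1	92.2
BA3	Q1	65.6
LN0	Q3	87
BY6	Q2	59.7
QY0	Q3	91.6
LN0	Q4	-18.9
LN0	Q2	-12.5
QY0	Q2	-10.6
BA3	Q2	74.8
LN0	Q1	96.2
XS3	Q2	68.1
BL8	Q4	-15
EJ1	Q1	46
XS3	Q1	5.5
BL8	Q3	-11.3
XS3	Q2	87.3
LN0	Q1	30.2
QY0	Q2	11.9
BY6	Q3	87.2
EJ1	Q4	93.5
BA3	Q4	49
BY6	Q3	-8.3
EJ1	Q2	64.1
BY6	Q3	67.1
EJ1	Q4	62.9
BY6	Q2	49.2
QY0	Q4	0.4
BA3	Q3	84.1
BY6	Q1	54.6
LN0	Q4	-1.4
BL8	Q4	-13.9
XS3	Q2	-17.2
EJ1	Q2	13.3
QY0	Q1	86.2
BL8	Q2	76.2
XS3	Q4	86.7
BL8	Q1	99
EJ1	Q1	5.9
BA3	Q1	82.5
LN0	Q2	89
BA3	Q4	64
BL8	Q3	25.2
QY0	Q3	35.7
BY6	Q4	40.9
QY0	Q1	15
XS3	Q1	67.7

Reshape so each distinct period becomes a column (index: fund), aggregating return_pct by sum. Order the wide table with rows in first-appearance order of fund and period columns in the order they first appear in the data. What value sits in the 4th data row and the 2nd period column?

47.6

With rows in first-appearance order of fund, row 4 is fund=EJ1. period columns in first-appearance order: Q3, Q1, Q2, Q4; column 2 is Q1.
Long rows with fund=EJ1, period=Q1: -4.3 + 46 + 5.9 = 47.6.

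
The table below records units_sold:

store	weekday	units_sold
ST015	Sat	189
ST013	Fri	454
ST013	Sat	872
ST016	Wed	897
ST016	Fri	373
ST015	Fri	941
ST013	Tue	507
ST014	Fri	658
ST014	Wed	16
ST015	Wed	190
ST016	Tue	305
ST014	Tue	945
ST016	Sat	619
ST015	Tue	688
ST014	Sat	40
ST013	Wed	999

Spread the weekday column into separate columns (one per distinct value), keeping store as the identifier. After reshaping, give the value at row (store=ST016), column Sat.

619

Wide layout: rows indexed by store, columns are the 4 distinct weekday values (Sat, Fri, Wed, Tue).
Cell (store=ST016, weekday=Sat) draws from the long row where store=ST016 and weekday=Sat, which has units_sold=619.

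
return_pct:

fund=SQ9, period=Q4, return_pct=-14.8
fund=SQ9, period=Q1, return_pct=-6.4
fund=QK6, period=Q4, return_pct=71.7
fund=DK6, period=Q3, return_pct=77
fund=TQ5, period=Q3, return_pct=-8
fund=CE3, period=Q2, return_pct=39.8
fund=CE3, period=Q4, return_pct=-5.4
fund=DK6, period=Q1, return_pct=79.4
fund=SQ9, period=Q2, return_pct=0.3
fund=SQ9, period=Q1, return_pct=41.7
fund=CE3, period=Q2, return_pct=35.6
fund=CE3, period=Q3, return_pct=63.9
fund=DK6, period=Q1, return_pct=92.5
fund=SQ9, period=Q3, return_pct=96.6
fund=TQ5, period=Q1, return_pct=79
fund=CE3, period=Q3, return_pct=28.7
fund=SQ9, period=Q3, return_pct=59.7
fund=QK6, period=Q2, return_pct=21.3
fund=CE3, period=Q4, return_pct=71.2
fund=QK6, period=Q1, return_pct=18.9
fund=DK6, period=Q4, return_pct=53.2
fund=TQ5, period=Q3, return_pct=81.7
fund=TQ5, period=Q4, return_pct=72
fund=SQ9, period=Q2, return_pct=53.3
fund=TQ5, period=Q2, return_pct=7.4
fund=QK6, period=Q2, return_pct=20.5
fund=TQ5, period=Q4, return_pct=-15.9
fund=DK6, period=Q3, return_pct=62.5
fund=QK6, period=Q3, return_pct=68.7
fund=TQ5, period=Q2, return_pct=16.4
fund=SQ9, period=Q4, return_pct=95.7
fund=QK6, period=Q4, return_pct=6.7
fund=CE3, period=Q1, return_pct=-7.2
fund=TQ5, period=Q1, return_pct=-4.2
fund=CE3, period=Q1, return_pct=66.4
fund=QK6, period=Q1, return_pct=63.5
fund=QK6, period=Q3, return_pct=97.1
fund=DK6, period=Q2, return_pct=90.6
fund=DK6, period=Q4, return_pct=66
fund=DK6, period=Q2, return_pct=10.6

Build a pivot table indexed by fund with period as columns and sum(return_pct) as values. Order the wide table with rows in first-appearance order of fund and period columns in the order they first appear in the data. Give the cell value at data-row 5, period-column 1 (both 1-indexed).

65.8

With rows in first-appearance order of fund, row 5 is fund=CE3. period columns in first-appearance order: Q4, Q1, Q3, Q2; column 1 is Q4.
Long rows with fund=CE3, period=Q4: -5.4 + 71.2 = 65.8.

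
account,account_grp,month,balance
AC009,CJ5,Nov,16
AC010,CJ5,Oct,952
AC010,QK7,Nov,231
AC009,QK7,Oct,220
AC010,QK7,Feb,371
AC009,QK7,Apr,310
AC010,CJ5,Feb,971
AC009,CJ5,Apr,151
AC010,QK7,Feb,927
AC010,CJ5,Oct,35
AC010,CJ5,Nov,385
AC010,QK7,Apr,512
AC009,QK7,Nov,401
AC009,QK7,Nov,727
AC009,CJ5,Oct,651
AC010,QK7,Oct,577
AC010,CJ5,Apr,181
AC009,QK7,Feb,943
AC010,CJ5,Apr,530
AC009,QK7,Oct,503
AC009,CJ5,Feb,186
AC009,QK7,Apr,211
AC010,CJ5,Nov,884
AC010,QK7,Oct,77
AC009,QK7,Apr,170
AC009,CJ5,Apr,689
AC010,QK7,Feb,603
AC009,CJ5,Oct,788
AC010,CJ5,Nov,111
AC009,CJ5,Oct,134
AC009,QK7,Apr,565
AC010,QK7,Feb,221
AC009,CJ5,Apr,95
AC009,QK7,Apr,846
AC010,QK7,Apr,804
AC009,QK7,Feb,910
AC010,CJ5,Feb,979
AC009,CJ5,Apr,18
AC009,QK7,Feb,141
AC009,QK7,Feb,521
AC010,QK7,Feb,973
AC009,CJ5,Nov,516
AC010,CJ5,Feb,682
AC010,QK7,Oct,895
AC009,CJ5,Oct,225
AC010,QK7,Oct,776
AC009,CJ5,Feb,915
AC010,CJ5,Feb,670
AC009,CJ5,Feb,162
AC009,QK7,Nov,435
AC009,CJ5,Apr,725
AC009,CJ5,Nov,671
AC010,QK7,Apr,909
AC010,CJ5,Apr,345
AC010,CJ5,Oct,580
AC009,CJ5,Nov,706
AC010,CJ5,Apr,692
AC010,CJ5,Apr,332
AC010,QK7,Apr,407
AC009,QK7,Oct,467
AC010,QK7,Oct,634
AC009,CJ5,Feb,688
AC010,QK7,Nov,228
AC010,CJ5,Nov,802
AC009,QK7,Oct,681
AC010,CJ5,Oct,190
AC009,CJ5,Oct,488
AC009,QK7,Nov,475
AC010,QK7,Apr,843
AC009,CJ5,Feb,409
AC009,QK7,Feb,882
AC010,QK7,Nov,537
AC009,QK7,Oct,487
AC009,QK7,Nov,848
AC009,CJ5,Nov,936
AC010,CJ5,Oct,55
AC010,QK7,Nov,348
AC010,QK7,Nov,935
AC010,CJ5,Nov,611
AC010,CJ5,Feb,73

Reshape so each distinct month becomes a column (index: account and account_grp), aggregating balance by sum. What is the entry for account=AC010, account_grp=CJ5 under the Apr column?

Rows with account=AC010, account_grp=CJ5 and month=Apr: balance values are 181, 530, 345, 692, 332.
181 + 530 + 345 + 692 + 332 = 2080.

2080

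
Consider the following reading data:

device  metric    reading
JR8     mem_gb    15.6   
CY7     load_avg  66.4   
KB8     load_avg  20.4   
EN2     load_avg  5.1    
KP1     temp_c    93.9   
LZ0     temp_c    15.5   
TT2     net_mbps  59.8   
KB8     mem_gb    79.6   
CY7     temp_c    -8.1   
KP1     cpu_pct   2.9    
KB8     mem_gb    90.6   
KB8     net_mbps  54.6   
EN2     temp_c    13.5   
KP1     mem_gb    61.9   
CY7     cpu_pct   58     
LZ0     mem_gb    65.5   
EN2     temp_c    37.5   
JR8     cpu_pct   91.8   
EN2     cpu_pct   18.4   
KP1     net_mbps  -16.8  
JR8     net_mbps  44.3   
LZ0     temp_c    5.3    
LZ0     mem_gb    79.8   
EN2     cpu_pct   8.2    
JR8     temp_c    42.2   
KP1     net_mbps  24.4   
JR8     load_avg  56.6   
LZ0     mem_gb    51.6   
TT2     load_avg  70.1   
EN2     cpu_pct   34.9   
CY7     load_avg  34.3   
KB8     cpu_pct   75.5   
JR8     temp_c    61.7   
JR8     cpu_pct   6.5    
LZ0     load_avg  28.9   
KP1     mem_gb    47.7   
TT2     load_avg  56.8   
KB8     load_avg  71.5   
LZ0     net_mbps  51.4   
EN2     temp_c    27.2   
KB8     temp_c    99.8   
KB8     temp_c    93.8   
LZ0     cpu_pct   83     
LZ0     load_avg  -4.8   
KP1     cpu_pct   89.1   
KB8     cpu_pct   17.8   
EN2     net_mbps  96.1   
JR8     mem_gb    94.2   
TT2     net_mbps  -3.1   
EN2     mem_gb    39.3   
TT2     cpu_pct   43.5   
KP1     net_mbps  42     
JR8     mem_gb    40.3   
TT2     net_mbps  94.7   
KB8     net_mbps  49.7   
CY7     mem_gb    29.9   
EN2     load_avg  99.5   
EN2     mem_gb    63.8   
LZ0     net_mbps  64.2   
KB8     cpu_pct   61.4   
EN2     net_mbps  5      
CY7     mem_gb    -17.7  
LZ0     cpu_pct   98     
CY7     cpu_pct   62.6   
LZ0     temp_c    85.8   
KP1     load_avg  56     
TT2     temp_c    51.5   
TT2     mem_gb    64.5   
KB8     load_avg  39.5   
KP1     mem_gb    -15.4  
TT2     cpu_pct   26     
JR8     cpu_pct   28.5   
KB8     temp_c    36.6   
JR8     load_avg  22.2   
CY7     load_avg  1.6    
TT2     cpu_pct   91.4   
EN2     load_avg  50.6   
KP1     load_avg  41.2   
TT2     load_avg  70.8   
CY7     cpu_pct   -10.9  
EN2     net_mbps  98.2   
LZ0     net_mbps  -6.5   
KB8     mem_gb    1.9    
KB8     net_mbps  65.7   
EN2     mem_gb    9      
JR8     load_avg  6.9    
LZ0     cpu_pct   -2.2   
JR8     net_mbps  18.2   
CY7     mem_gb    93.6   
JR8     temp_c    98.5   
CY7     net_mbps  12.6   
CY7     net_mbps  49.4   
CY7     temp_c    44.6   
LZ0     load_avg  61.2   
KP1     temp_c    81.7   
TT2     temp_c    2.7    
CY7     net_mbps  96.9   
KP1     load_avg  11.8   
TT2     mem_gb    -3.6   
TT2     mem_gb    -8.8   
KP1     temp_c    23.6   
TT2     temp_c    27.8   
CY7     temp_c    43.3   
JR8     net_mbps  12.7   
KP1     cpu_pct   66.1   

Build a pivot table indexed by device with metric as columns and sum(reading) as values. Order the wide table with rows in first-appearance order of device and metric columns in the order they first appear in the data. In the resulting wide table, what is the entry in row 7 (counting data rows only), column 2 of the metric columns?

With rows in first-appearance order of device, row 7 is device=TT2. metric columns in first-appearance order: mem_gb, load_avg, temp_c, net_mbps, cpu_pct; column 2 is load_avg.
Long rows with device=TT2, metric=load_avg: 70.1 + 56.8 + 70.8 = 197.7.

197.7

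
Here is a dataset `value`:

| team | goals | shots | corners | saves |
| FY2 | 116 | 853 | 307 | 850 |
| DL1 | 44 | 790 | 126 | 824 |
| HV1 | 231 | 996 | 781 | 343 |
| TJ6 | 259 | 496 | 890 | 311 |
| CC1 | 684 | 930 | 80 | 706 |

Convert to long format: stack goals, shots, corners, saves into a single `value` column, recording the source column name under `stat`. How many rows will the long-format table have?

5 team values × 4 melted columns = 20 rows.

20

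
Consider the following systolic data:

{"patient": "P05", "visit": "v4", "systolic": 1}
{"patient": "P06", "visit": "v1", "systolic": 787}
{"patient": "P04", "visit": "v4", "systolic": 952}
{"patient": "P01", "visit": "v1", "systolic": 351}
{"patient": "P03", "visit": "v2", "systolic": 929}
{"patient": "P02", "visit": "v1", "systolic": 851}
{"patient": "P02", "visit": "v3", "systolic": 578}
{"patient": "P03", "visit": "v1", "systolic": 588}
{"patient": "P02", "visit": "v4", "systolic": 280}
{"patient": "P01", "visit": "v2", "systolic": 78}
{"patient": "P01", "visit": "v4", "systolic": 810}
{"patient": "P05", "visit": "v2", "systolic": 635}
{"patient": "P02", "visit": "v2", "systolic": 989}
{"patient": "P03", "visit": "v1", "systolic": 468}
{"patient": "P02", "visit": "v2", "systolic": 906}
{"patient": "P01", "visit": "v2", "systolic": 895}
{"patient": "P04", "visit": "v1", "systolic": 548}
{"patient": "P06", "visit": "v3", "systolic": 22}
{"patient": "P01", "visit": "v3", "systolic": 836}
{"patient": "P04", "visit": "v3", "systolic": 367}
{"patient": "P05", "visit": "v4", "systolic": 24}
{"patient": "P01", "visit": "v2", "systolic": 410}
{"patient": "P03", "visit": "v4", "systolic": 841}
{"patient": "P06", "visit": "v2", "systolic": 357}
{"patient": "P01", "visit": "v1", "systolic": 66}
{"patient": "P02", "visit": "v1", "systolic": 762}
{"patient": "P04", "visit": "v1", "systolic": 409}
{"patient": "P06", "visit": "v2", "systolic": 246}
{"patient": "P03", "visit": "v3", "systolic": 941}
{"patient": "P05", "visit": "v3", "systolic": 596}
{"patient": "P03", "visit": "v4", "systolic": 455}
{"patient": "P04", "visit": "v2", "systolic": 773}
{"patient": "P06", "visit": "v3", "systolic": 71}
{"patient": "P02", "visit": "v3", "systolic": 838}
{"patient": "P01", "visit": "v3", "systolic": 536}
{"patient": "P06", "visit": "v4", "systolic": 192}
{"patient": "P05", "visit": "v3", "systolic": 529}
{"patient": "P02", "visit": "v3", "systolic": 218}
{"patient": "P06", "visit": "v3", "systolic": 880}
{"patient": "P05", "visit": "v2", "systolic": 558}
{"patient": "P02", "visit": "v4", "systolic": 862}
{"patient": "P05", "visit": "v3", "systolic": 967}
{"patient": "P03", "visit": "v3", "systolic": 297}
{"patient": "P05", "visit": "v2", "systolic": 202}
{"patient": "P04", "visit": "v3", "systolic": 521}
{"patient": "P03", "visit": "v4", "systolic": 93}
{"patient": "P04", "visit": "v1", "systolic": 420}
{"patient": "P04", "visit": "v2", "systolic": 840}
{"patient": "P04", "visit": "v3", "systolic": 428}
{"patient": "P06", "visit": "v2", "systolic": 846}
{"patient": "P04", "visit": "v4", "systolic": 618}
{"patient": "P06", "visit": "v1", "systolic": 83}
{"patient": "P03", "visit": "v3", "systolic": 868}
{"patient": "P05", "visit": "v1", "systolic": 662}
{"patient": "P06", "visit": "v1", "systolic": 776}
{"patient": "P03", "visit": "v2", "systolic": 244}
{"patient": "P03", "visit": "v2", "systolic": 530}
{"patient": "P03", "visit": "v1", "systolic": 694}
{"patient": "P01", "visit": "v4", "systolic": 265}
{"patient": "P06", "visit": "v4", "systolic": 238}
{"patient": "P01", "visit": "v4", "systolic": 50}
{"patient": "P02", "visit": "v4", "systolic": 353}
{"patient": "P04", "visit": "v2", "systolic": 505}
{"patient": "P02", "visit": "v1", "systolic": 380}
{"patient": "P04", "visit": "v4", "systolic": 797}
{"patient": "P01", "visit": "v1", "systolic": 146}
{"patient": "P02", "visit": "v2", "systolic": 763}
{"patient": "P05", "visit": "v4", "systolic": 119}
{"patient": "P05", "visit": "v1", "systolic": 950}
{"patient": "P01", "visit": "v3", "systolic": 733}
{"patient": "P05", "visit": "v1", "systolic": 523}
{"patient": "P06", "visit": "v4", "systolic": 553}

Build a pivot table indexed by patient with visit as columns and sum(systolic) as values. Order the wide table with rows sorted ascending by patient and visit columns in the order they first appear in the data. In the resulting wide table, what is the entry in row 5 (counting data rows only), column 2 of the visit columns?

2135

With rows sorted ascending by patient, row 5 is patient=P05. visit columns in first-appearance order: v4, v1, v2, v3; column 2 is v1.
Long rows with patient=P05, visit=v1: 662 + 950 + 523 = 2135.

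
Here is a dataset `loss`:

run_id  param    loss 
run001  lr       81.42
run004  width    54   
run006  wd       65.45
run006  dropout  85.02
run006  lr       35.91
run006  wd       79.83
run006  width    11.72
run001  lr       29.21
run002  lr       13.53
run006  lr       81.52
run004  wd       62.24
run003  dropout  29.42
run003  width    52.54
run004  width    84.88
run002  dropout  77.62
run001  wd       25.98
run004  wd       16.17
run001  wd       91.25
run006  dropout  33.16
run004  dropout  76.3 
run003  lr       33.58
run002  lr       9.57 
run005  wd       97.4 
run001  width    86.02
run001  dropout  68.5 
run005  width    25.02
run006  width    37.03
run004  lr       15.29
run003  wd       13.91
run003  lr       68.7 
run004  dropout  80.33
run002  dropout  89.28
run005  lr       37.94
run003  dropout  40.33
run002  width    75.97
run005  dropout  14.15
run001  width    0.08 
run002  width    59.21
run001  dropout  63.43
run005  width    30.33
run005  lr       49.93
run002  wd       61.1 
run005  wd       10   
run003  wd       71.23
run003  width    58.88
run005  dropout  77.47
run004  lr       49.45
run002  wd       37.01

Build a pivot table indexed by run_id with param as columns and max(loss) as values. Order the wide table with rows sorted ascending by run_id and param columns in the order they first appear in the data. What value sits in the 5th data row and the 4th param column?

77.47

With rows sorted ascending by run_id, row 5 is run_id=run005. param columns in first-appearance order: lr, width, wd, dropout; column 4 is dropout.
Long rows with run_id=run005, param=dropout: max(14.15, 77.47) = 77.47.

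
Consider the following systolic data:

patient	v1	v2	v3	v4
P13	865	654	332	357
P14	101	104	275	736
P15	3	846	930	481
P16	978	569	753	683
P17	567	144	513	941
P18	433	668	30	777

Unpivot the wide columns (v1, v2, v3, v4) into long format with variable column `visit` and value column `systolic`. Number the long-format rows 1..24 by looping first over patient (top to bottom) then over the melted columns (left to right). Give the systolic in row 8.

736

24 rows total (6 × 4). Row 8: index ⌊(8-1)/4⌋ = 1 into patient → P14; (8-1) mod 4 = 3 into the melted columns → v4.
So row 8 is (P14, v4, 736); systolic = 736.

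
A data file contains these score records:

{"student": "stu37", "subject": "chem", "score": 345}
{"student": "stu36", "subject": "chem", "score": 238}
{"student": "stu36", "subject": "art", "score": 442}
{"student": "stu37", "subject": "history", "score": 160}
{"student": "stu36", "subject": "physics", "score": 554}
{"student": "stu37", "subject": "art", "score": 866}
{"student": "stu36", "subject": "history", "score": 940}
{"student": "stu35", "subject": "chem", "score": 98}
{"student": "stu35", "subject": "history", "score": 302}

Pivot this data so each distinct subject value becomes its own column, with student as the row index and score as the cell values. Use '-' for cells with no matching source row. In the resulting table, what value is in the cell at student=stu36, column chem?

The long row with student=stu36, subject=chem has score=238.

238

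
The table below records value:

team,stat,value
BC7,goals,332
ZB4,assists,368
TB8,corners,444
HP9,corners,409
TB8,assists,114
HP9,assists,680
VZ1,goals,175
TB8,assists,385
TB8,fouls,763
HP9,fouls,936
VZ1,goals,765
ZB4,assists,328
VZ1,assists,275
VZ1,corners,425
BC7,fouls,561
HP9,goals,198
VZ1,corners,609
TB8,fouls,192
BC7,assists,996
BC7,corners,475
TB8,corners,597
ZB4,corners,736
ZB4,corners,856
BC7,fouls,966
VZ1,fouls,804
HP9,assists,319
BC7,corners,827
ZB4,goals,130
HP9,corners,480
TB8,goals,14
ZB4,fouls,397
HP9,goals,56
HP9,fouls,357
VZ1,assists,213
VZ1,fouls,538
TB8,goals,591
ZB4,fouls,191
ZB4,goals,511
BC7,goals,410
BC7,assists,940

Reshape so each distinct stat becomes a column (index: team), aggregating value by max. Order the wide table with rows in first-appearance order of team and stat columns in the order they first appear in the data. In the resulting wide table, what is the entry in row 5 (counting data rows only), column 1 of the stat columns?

765

With rows in first-appearance order of team, row 5 is team=VZ1. stat columns in first-appearance order: goals, assists, corners, fouls; column 1 is goals.
Long rows with team=VZ1, stat=goals: max(175, 765) = 765.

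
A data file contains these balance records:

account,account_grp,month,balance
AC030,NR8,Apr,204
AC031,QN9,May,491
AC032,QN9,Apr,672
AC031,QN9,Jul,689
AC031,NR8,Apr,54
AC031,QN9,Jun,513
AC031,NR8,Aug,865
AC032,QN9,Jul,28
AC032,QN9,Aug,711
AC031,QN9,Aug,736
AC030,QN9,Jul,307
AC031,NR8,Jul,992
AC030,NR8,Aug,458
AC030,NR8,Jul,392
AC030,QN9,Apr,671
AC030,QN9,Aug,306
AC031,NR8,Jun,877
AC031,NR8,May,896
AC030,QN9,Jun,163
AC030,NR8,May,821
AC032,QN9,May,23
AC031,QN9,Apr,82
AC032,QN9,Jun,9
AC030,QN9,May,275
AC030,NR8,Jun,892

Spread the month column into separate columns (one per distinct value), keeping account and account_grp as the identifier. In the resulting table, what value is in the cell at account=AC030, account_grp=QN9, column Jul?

Wide layout: rows indexed by account and account_grp, columns are the 5 distinct month values (Apr, May, Jul, Jun, Aug).
Cell (account=AC030, account_grp=QN9, month=Jul) draws from the long row where account=AC030, account_grp=QN9 and month=Jul, which has balance=307.

307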